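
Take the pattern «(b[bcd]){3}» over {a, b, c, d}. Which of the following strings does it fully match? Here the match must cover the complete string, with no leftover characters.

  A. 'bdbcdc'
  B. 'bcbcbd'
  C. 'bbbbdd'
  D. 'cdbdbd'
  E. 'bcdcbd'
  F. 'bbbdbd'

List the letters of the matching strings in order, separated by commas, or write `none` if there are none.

B, F

A → no match
B → match
C → no match
D → no match — must start with 'b'
E → no match
F → match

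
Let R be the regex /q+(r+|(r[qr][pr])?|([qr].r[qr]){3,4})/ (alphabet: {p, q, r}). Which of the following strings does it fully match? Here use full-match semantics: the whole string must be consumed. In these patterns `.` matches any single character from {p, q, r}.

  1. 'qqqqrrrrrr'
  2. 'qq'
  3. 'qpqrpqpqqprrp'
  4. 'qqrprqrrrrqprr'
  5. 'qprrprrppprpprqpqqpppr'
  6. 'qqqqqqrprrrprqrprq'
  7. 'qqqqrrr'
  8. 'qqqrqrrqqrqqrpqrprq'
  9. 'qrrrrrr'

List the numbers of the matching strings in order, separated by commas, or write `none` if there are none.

1, 2, 4, 6, 7, 9

1 → match
2 → match
3 → no match
4 → match
5 → no match
6 → match
7 → match
8 → no match
9 → match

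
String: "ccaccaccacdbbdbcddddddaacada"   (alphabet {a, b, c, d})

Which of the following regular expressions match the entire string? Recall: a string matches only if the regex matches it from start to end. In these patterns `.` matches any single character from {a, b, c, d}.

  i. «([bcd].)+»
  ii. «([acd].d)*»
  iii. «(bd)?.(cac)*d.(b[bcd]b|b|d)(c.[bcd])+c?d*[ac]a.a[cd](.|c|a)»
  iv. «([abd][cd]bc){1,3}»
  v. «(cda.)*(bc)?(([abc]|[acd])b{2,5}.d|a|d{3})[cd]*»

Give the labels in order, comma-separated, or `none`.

i → no match
ii → no match
iii → match
iv → no match — must end with "bc"
v → no match

iii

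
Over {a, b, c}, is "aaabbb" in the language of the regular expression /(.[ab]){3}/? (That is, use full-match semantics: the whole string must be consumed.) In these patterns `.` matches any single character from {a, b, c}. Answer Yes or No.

Yes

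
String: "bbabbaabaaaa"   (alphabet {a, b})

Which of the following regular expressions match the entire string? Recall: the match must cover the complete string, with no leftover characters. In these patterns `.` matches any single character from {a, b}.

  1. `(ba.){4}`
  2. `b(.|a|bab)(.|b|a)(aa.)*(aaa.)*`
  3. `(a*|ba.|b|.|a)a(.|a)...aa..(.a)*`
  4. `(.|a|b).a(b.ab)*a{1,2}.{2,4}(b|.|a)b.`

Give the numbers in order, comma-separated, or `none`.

2

1 → no match — must start with "ba"
2 → match
3 → no match
4 → no match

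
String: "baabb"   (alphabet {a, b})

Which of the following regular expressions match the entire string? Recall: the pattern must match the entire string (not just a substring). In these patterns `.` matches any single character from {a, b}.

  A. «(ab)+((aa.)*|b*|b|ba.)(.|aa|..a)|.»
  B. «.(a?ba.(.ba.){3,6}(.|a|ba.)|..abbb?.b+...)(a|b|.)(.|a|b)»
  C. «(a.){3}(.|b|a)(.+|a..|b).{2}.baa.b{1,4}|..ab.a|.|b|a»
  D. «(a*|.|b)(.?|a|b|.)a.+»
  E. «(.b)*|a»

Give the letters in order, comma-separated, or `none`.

A → no match
B → no match
C → no match
D → match
E → no match

D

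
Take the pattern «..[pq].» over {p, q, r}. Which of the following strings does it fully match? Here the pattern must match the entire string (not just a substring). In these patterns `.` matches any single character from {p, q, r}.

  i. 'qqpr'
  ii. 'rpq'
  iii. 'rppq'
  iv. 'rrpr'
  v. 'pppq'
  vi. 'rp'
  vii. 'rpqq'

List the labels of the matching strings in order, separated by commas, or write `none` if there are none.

i, iii, iv, v, vii

i → match
ii → no match
iii → match
iv → match
v → match
vi → no match
vii → match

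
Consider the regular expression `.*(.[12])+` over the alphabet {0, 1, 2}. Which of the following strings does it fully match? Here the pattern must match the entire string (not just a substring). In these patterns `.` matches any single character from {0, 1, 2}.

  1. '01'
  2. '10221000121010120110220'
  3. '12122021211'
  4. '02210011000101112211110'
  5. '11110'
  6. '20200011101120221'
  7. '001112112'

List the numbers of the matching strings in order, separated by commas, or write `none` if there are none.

1 → match
2 → no match
3 → match
4 → no match
5 → no match
6 → match
7 → match

1, 3, 6, 7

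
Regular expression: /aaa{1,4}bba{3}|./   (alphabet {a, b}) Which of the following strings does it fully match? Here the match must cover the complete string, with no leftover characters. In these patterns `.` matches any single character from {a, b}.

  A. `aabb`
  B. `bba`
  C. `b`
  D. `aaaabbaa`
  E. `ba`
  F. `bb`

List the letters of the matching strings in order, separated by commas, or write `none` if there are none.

A → no match
B → no match
C → match
D → no match
E → no match
F → no match

C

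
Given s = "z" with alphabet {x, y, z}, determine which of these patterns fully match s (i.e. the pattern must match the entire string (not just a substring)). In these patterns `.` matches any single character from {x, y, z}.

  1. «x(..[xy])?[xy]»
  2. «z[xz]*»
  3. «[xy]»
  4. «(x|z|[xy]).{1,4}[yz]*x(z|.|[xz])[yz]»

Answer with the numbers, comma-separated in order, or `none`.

2

1 → no match — must start with "x"
2 → match
3 → no match
4 → no match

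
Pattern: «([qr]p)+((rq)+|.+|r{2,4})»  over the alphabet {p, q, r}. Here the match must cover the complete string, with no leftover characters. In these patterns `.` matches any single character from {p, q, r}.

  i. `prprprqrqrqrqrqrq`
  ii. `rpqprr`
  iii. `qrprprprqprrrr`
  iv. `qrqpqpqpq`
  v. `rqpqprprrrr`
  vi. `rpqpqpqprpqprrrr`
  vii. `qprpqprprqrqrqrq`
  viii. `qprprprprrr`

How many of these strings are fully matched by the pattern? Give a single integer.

4

i → no match
ii. `rpqprr` → match
iii → no match
iv. `qrqpqpqpq` → no match
v. `rqpqprprrrr` → no match
vi → match
vii → match
viii. `qprprprprrr` → match
Total matched: 4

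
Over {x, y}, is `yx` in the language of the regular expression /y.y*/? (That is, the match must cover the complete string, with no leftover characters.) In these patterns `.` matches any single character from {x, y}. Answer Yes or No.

Yes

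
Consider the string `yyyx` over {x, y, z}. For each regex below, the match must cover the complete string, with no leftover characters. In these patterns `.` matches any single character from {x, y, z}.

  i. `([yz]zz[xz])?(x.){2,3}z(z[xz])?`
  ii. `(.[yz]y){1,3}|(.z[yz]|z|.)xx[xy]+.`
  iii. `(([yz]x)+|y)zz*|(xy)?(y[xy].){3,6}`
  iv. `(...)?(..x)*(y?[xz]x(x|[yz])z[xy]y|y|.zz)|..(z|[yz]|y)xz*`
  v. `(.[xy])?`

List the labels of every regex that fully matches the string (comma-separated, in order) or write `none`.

i → no match
ii → no match
iii → no match
iv → match
v → no match

iv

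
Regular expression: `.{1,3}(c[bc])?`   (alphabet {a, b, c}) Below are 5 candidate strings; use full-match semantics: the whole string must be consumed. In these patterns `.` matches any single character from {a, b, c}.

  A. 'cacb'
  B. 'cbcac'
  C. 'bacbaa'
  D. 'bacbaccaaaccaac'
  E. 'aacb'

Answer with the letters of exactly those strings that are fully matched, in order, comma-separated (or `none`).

A → match
B → no match
C → no match
D → no match
E → match

A, E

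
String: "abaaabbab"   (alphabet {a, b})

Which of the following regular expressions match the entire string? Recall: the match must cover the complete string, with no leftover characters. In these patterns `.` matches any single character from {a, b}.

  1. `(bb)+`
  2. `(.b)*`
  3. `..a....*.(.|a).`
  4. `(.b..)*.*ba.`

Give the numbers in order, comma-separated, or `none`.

3, 4

1 → no match — must start with "bb"
2 → no match
3 → match
4 → match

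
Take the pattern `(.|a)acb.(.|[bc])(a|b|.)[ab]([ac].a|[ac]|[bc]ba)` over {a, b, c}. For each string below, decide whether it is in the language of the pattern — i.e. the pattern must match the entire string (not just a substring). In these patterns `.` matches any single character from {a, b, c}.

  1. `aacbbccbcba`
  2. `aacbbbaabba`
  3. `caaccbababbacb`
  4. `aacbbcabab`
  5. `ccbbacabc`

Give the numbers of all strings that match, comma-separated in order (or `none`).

1. `aacbbccbcba` → match
2. `aacbbbaabba` → match
3 → no match
4. `aacbbcabab` → no match
5. `ccbbacabc` → no match

1, 2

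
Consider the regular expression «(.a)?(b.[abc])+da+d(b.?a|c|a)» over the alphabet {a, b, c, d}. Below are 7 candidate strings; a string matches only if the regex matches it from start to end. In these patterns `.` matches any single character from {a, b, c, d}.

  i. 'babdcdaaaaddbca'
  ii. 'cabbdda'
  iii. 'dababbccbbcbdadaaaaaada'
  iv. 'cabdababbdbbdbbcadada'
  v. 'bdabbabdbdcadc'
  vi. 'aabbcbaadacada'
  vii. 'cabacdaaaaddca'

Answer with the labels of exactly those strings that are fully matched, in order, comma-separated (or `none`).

iii, iv

i → no match
ii → no match
iii → match
iv → match
v → no match
vi → no match
vii → no match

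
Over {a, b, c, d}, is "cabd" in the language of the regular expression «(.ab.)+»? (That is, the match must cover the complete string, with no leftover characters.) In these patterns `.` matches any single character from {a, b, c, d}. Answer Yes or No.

Yes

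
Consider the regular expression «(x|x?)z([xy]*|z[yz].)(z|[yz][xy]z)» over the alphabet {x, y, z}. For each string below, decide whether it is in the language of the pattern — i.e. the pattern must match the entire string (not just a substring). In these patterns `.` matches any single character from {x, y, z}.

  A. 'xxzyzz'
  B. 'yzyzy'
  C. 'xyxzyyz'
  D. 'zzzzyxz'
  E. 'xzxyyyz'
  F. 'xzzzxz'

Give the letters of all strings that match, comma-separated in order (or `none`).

D, E, F

A → no match
B → no match — must end with 'z'
C → no match
D → match
E → match
F → match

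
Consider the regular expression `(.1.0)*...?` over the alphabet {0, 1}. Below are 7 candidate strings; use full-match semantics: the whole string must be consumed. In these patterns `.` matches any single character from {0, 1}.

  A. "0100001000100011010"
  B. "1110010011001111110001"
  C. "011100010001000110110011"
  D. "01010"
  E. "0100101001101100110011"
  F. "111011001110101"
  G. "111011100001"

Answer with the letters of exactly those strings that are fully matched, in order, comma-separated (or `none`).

A → no match
B → no match
C → no match
D → no match
E → no match
F → match
G → no match

F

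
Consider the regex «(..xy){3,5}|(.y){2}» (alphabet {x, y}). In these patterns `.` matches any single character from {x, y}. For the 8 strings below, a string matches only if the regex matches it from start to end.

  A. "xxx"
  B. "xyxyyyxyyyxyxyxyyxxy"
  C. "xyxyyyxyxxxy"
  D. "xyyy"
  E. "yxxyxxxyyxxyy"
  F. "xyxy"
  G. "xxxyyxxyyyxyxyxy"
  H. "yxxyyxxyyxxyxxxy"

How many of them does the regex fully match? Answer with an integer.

6

A. "xxx" → no match
B → match
C. "xyxyyyxyxxxy" → match
D. "xyyy" → match
E → no match
F. "xyxy" → match
G → match
H → match
Total matched: 6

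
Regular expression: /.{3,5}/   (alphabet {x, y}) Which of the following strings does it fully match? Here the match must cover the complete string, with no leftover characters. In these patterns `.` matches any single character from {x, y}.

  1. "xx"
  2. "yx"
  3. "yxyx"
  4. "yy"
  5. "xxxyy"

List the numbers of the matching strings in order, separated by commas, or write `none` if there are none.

1. "xx" → no match
2. "yx" → no match
3. "yxyx" → match
4. "yy" → no match
5. "xxxyy" → match

3, 5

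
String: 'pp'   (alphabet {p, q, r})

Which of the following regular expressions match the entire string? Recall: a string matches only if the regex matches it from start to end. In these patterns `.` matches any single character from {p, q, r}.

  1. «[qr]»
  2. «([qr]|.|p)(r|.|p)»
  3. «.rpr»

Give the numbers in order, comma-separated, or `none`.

2

1 → no match
2 → match
3 → no match — must end with 'rpr'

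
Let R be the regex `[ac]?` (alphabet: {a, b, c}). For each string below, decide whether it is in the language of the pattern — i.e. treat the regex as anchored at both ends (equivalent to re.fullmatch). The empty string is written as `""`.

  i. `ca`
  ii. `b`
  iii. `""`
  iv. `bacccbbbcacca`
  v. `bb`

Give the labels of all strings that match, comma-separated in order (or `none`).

i → no match
ii → no match
iii → match
iv → no match
v → no match

iii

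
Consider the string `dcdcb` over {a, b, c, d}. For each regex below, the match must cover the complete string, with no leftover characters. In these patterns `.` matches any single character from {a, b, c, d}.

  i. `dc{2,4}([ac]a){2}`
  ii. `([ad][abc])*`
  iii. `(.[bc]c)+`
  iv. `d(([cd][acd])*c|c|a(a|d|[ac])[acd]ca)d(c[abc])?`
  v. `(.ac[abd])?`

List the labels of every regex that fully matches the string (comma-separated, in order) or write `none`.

iv

i → no match — must end with `a`
ii → no match
iii → no match — must end with `c`
iv → match
v → no match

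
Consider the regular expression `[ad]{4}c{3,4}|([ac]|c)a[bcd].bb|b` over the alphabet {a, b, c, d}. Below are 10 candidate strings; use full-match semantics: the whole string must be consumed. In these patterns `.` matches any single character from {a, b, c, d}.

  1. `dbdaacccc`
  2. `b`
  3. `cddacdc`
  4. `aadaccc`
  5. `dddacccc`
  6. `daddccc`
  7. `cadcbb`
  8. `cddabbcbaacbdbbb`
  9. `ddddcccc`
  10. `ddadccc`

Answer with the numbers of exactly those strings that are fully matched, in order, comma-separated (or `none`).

1 → no match
2 → match
3 → no match
4 → match
5 → match
6 → match
7 → match
8 → no match
9 → match
10 → match

2, 4, 5, 6, 7, 9, 10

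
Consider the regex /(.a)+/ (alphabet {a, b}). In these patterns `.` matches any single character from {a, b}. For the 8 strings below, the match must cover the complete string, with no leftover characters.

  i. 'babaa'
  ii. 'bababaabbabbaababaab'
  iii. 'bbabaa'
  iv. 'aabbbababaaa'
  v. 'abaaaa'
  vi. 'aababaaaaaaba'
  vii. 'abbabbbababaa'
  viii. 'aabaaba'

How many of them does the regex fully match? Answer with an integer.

0

i → no match
ii → no match — must end with 'a'
iii → no match
iv → no match
v → no match
vi → no match
vii → no match
viii → no match
Total matched: 0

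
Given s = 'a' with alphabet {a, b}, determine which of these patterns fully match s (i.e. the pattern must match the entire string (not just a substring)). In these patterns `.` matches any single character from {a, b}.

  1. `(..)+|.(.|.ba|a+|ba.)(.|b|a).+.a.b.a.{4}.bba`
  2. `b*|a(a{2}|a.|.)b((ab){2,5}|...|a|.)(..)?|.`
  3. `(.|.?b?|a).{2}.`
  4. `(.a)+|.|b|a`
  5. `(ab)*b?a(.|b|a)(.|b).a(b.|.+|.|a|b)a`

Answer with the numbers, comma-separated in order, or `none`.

1 → no match
2 → match
3 → no match
4 → match
5 → no match

2, 4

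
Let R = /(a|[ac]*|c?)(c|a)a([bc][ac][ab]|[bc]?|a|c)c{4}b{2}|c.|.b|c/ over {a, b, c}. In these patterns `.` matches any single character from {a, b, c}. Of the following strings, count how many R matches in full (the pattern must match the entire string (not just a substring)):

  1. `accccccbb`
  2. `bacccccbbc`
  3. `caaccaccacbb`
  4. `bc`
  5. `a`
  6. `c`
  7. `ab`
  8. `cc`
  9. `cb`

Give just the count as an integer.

4

1 → no match
2 → no match
3 → no match
4 → no match
5 → no match
6 → match
7 → match
8 → match
9 → match
Total matched: 4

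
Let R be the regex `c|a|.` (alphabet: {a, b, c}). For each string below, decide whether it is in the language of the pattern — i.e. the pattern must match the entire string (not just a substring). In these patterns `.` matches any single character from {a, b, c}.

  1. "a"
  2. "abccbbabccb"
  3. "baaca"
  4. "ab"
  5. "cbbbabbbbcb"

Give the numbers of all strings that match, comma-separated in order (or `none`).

1

1 → match
2 → no match
3 → no match
4 → no match
5 → no match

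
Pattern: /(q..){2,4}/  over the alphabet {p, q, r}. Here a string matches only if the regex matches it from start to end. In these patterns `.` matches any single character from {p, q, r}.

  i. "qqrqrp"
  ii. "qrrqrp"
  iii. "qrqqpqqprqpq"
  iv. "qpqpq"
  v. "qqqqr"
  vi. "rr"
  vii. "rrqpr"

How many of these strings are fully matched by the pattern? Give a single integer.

3

i → match
ii → match
iii → match
iv → no match
v → no match
vi → no match — must start with "q"
vii → no match — must start with "q"
Total matched: 3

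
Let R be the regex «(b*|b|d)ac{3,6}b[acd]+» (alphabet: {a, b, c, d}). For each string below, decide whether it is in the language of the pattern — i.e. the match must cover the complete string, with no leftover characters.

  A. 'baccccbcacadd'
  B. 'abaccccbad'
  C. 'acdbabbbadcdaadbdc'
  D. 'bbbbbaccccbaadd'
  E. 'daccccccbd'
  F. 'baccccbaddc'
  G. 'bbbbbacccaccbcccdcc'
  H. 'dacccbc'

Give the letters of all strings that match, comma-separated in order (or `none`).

A → match
B. 'abaccccbad' → no match
C → no match
D → match
E. 'daccccccbd' → match
F. 'baccccbaddc' → match
G → no match
H. 'dacccbc' → match

A, D, E, F, H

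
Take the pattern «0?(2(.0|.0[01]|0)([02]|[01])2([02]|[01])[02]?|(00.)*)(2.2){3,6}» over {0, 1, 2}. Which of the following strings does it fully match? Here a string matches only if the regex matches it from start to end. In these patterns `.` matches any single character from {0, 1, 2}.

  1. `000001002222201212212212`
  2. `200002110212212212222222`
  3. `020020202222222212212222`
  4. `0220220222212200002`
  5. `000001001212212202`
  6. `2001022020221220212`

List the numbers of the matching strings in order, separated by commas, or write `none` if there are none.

1 → no match
2 → no match
3 → match
4 → no match
5 → match
6 → no match

3, 5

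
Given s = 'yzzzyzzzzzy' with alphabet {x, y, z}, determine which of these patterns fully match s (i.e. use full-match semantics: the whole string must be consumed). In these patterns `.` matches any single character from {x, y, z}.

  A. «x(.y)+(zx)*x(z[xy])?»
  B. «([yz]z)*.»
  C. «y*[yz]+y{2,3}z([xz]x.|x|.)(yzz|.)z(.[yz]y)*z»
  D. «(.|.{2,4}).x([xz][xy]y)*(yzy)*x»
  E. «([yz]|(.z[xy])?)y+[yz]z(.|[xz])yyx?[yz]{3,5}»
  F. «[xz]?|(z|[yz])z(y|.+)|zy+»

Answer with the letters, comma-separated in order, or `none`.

A → no match — must start with 'x'
B → match
C → no match — must end with 'z'
D → no match — must end with 'x'
E → no match
F → match

B, F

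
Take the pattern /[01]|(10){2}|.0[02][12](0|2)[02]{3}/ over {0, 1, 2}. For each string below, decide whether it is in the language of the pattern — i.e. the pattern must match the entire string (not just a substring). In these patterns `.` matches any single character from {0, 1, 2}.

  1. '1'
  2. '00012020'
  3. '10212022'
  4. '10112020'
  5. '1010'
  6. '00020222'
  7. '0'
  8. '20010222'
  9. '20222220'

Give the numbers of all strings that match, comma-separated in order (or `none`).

1 → match
2 → match
3 → match
4 → no match
5 → match
6 → match
7 → match
8 → match
9 → match

1, 2, 3, 5, 6, 7, 8, 9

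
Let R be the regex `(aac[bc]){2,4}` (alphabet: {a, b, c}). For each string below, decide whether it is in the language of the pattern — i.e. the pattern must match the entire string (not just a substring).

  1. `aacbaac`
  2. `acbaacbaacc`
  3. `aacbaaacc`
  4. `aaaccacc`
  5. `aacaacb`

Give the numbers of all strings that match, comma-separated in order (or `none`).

1 → no match
2 → no match — must start with `aac`
3 → no match
4 → no match — must start with `aac`
5 → no match

none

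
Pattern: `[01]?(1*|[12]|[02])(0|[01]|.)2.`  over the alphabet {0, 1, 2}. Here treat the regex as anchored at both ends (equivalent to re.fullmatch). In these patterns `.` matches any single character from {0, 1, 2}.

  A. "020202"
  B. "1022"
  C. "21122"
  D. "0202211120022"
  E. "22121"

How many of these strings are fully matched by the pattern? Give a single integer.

A → no match
B → match
C → no match
D → no match
E → no match
Total matched: 1

1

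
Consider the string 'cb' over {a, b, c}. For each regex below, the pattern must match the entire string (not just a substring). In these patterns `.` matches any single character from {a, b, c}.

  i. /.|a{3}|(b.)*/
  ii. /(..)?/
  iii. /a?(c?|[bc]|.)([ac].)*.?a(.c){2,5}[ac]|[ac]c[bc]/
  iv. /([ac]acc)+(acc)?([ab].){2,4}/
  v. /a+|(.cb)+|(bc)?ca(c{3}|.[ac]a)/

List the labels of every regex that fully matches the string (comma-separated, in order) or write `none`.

ii

i → no match
ii → match
iii → no match
iv → no match
v → no match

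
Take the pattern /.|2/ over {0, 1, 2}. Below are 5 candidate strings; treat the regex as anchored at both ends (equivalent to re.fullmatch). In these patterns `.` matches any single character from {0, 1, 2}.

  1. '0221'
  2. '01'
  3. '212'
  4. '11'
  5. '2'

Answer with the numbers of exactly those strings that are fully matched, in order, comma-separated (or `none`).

1 → no match
2 → no match
3 → no match
4 → no match
5 → match

5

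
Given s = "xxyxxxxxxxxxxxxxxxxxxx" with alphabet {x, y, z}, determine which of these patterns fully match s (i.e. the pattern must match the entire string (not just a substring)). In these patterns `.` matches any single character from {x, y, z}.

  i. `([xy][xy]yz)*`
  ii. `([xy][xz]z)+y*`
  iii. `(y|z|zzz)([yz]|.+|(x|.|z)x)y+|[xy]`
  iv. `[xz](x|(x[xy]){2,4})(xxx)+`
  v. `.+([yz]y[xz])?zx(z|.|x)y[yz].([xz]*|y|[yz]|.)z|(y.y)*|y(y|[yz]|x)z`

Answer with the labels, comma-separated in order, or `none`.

iv

i → no match
ii → no match
iii → no match
iv → match
v → no match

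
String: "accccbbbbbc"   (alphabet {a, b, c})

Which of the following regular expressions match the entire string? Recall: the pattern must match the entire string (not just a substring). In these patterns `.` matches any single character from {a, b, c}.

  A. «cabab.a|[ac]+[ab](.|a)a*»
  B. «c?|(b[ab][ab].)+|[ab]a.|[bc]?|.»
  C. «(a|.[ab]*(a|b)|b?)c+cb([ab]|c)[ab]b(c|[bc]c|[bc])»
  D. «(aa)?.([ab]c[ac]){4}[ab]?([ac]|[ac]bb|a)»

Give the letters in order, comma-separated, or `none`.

A → no match
B → no match
C → match
D → no match

C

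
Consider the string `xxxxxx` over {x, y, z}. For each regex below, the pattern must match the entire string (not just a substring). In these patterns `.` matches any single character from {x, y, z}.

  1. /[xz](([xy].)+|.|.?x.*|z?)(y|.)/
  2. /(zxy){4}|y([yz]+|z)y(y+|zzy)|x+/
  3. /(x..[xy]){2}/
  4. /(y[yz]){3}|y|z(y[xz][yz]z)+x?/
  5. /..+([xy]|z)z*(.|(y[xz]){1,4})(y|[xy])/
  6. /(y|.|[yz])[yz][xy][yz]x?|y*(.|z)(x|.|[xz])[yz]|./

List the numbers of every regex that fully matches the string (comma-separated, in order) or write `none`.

1 → match
2 → match
3 → no match
4 → no match
5 → match
6 → no match

1, 2, 5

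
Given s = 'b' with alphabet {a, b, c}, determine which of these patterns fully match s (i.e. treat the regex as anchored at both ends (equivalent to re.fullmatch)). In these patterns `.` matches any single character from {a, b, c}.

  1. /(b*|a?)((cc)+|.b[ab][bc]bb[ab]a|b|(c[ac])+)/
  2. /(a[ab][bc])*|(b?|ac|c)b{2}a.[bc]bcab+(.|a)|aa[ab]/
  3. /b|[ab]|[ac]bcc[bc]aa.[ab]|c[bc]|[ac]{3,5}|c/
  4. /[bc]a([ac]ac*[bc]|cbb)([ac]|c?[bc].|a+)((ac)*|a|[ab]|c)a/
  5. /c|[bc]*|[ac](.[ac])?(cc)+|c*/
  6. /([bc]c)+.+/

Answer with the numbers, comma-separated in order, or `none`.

1 → match
2 → no match
3 → match
4 → no match — must end with 'a'
5 → match
6 → no match

1, 3, 5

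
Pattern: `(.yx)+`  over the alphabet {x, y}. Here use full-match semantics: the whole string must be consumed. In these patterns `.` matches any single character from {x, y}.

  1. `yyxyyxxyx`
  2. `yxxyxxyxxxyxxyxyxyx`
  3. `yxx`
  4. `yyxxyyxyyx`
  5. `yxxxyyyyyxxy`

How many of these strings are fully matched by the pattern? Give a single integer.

1

1 → match
2 → no match
3 → no match — must end with `yx`
4 → no match
5 → no match — must end with `yx`
Total matched: 1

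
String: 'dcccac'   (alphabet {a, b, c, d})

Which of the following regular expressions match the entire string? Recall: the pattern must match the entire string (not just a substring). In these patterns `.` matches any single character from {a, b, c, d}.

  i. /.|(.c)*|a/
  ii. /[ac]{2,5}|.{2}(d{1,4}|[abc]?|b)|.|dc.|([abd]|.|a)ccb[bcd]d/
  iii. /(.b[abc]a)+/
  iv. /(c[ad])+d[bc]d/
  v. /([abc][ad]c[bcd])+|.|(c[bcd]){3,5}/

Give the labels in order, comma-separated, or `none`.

i → match
ii → no match
iii → no match — must end with 'a'
iv → no match — must start with 'c'
v → no match

i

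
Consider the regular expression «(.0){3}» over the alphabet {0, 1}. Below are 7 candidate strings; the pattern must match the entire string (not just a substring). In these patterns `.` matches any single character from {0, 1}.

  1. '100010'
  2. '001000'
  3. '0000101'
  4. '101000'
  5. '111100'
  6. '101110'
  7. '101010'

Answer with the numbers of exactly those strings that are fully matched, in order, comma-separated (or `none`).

1 → match
2 → match
3 → no match — must end with '0'
4 → match
5 → no match
6 → no match
7 → match

1, 2, 4, 7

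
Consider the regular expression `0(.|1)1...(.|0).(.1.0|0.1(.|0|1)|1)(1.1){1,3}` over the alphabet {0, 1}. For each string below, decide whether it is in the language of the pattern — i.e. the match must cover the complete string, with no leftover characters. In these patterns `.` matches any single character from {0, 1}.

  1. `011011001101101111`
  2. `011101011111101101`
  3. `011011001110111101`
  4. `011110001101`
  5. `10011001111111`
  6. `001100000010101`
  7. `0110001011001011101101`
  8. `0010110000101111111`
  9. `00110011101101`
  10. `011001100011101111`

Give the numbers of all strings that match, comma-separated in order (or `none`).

1 → match
2 → match
3 → match
4 → match
5 → no match — must start with `0`
6 → match
7 → no match
8 → no match
9 → no match
10 → match

1, 2, 3, 4, 6, 10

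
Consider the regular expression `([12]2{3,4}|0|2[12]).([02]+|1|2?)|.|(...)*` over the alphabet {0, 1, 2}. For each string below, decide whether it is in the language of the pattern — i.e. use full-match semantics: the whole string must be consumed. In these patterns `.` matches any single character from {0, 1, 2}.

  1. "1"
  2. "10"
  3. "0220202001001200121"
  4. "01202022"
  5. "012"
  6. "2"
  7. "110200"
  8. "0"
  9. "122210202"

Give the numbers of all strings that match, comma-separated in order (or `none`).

1, 4, 5, 6, 7, 8, 9

1 → match
2 → no match
3 → no match
4 → match
5 → match
6 → match
7 → match
8 → match
9 → match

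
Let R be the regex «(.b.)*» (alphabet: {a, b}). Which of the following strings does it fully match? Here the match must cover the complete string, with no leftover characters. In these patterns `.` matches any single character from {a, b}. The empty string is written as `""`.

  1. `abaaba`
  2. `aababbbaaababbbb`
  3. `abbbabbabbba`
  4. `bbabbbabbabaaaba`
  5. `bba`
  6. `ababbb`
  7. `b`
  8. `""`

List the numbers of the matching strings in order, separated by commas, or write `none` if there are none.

1 → match
2 → no match
3 → no match
4 → no match
5 → match
6 → match
7 → no match
8 → match

1, 5, 6, 8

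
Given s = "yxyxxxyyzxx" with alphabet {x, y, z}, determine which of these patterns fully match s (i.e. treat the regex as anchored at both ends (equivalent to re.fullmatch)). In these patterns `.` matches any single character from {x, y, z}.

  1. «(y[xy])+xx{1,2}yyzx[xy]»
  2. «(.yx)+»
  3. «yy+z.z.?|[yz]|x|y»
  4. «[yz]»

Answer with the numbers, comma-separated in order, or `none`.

1

1 → match
2 → no match — must end with "yx"
3 → no match
4 → no match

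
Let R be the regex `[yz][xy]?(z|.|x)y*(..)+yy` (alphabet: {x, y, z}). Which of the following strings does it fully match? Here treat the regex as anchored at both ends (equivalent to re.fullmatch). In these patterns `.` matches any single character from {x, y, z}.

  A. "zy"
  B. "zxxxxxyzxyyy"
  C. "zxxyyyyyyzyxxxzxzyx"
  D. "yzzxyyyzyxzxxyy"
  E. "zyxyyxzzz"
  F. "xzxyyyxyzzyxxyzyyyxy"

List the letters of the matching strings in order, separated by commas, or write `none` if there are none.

B

A → no match — must end with "yy"
B → match
C → no match — must end with "yy"
D → no match
E → no match — must end with "yy"
F → no match — must end with "yy"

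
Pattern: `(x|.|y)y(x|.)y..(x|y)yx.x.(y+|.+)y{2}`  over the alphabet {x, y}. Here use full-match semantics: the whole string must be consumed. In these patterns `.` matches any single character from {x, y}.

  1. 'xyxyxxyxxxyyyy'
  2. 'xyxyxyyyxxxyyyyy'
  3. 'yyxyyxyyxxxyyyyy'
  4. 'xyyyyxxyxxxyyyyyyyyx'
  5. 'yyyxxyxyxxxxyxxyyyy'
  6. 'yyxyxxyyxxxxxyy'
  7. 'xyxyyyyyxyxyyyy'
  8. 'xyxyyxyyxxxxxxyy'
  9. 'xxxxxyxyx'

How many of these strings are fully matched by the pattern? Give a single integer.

5

1 → no match
2 → match
3 → match
4 → no match — must end with 'y'
5 → no match
6 → match
7 → match
8 → match
9 → no match — must end with 'y'
Total matched: 5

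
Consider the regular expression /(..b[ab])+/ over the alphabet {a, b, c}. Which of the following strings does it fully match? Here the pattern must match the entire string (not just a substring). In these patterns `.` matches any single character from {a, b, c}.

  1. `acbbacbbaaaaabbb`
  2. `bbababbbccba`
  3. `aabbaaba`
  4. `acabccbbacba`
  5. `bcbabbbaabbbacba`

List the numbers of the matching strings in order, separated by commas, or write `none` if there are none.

3, 5

1 → no match
2. `bbababbbccba` → no match
3. `aabbaaba` → match
4. `acabccbbacba` → no match
5 → match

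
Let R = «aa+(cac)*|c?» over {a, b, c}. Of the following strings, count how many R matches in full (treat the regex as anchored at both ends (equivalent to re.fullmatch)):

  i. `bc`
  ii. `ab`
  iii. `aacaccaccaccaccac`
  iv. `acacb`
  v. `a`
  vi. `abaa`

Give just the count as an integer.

1

i → no match
ii → no match
iii → match
iv → no match
v → no match
vi → no match
Total matched: 1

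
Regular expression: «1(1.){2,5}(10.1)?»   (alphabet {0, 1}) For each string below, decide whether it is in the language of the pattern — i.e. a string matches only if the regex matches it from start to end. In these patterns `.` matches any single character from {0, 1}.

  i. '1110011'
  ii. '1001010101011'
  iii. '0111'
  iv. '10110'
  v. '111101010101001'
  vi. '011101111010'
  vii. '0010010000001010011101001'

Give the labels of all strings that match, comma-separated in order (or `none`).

v

i → no match
ii → no match — must start with '11'
iii → no match — must start with '11'
iv → no match — must start with '11'
v → match
vi → no match — must start with '11'
vii → no match — must start with '11'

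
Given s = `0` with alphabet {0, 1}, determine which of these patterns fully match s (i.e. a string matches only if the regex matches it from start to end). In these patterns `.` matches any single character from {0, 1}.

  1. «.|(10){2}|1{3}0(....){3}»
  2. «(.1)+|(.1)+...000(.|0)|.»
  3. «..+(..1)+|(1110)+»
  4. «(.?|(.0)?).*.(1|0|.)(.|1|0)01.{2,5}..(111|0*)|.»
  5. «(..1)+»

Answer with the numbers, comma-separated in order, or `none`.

1 → match
2 → match
3 → no match
4 → match
5 → no match — must end with `1`

1, 2, 4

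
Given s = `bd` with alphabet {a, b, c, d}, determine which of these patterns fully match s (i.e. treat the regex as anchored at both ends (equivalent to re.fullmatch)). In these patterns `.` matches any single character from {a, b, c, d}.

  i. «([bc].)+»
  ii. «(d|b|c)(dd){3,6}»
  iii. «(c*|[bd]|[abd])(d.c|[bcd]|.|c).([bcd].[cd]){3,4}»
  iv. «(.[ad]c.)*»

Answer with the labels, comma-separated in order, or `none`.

i

i → match
ii → no match — must end with `dd`
iii → no match
iv → no match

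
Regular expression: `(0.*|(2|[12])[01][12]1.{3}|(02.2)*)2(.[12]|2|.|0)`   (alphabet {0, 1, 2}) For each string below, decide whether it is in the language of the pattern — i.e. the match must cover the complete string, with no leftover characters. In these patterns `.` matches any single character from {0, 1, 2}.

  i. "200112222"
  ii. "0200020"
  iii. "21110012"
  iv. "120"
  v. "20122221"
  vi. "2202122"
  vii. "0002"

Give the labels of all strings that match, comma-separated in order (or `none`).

i. "200112222" → no match
ii. "0200020" → match
iii. "21110012" → no match
iv. "120" → no match
v. "20122221" → no match
vi. "2202122" → no match
vii. "0002" → no match

ii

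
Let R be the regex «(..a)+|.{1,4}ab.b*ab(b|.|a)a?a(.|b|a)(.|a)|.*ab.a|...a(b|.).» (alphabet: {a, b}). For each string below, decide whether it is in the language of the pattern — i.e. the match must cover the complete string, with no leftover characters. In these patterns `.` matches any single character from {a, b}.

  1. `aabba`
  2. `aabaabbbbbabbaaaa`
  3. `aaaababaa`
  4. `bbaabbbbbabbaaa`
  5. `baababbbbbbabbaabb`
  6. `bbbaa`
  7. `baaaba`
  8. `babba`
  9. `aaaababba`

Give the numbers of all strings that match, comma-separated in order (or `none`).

1 → match
2 → match
3 → match
4 → match
5 → match
6 → no match
7 → match
8 → match
9 → match

1, 2, 3, 4, 5, 7, 8, 9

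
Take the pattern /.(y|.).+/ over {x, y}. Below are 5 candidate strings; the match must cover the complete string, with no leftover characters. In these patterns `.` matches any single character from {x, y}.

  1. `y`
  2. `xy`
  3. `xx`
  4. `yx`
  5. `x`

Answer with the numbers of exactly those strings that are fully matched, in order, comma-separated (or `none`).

1 → no match
2 → no match
3 → no match
4 → no match
5 → no match

none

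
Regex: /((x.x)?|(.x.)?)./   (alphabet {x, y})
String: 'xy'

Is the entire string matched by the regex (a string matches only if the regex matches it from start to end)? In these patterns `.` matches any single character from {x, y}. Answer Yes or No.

No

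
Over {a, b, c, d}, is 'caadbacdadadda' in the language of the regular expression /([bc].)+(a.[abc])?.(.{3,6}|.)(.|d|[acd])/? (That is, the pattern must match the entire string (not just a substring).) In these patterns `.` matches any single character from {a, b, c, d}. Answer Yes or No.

No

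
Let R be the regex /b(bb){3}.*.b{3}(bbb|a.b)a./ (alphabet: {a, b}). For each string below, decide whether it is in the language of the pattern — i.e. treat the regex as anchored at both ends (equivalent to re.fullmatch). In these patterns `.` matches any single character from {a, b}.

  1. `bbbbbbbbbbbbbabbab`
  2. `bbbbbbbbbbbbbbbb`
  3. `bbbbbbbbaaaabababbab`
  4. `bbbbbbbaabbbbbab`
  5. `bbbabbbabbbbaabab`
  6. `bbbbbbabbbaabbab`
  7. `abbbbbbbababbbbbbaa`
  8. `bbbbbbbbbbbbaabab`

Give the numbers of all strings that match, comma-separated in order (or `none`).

1, 8

1 → match
2 → no match
3 → no match
4 → no match
5 → no match
6 → no match
7 → no match — must start with `bbb`
8 → match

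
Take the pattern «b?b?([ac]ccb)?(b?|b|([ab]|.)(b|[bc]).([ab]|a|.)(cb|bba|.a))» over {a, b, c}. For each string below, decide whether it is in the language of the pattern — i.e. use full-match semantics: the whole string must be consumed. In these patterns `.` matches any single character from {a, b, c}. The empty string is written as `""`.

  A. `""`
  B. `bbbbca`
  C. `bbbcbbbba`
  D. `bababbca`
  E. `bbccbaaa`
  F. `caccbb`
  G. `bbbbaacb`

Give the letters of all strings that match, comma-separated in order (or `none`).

A, B, C, E, G

A → match
B → match
C → match
D → no match
E → match
F → no match
G → match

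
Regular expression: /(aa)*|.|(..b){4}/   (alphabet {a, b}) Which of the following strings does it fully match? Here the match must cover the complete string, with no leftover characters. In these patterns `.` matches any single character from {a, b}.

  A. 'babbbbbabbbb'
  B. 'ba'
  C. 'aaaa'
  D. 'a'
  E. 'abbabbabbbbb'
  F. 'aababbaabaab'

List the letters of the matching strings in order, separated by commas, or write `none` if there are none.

A, C, D, E, F

A. 'babbbbbabbbb' → match
B. 'ba' → no match
C. 'aaaa' → match
D. 'a' → match
E. 'abbabbabbbbb' → match
F. 'aababbaabaab' → match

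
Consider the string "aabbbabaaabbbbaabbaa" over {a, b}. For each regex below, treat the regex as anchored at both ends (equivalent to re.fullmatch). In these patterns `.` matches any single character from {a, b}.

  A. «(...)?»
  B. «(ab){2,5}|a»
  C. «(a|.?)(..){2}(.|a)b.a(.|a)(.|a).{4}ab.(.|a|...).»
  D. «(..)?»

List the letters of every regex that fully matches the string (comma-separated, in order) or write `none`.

A → no match
B → no match
C → match
D → no match

C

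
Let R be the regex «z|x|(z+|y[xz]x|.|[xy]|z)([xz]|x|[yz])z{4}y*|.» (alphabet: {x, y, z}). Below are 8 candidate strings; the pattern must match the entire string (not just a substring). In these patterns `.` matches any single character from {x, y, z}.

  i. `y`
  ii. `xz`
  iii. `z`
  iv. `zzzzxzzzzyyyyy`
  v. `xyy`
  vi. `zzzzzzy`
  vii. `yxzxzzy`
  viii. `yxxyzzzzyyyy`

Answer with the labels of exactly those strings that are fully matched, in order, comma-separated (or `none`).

i, iii, iv, vi, viii

i → match
ii → no match
iii → match
iv → match
v → no match
vi → match
vii → no match
viii → match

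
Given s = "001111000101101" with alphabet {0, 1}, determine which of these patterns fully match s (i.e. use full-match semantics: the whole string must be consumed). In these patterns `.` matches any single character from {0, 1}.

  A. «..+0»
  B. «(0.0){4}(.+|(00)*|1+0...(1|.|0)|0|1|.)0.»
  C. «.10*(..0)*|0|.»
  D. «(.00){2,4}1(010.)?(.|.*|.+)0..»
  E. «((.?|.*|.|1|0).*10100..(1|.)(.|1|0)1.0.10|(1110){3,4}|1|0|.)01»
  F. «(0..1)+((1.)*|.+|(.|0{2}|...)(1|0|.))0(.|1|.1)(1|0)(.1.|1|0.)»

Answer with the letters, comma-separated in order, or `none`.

F

A → no match — must end with "0"
B → no match
C → no match
D → no match
E → no match
F → match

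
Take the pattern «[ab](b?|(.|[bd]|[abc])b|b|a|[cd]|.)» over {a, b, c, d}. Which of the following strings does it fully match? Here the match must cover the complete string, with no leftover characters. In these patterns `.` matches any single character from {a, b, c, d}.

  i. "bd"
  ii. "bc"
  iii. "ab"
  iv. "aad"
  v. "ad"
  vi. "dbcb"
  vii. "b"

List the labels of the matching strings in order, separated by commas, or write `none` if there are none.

i, ii, iii, v, vii

i → match
ii → match
iii → match
iv → no match
v → match
vi → no match
vii → match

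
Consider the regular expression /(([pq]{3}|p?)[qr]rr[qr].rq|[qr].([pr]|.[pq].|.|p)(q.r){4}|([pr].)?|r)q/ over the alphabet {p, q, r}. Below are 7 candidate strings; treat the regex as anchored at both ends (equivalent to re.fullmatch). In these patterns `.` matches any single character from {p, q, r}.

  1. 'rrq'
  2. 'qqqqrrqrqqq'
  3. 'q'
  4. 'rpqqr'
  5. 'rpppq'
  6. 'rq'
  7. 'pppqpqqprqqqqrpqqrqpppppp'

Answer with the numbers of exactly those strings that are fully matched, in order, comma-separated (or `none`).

1, 3, 6

1 → match
2 → no match
3 → match
4 → no match — must end with 'q'
5 → no match
6 → match
7 → no match — must end with 'q'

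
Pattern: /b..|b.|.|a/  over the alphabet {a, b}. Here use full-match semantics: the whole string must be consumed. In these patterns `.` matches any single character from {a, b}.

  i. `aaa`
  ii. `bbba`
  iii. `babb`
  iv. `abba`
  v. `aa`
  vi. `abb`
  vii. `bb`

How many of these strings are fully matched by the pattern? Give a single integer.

1

i → no match
ii → no match
iii → no match
iv → no match
v → no match
vi → no match
vii → match
Total matched: 1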